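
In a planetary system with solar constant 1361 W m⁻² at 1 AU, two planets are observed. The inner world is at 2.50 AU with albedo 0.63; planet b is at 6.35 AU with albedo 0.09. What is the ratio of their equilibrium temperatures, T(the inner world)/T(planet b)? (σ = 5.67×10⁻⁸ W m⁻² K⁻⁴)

T_eq = [S₀(1−A)/(4σd²)]^(1/4), so T ∝ (1−A)^(1/4) / √d.
T₁ = [1361×0.37/(4×5.67×10⁻⁸×2.50²)]^(1/4) = 137.29 K.
T₂ = [1361×0.91/(4×5.67×10⁻⁸×6.35²)]^(1/4) = 107.88 K.

T₁/T₂ ≈ 1.273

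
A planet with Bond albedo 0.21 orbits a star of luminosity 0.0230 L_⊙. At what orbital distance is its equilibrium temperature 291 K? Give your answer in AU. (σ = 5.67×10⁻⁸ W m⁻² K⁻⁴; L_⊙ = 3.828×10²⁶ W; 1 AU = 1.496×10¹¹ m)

L = 0.0230 × 3.828×10²⁶ = 8.80×10²⁴ W.
From T_eq⁴ = L(1−A)/(16πσd²): d = √[L(1−A)/(16πσT_eq⁴)].
d = √[8.80×10²⁴ × 0.79 / (16π × 5.67×10⁻⁸ × (291)⁴)] = 1.84×10¹⁰ m = 0.123 AU.

d ≈ 0.123 AU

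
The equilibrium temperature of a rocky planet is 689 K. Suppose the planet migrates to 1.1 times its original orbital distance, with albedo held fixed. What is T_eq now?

T_eq ∝ L^(1/4) · d^(−1/2).
T′ = 689 / 1.1^(1/2) = 657 K.

T_eq ≈ 657 K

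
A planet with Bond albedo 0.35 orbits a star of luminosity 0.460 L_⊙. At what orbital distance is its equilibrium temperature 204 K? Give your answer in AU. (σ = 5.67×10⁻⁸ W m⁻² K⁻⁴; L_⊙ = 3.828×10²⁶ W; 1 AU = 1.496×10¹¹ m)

L = 0.460 × 3.828×10²⁶ = 1.76×10²⁶ W.
From T_eq⁴ = L(1−A)/(16πσd²): d = √[L(1−A)/(16πσT_eq⁴)].
d = √[1.76×10²⁶ × 0.65 / (16π × 5.67×10⁻⁸ × (204)⁴)] = 1.52×10¹¹ m = 1.02 AU.

d ≈ 1.02 AU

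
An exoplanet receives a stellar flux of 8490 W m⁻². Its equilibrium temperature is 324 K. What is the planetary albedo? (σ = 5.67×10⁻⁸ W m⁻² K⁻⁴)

From T_eq⁴ = S(1−A)/(4σ): 1−A = 4σT_eq⁴/S.
1−A = 4 × 5.67×10⁻⁸ × (324)⁴ / 8490 = 0.294.

A ≈ 0.71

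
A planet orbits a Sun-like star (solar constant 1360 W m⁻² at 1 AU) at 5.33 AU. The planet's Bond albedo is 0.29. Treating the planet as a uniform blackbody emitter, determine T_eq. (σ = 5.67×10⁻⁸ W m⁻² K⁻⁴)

T_eq ≈ 111 K

Flux at 5.33 AU: S = 1360/5.33² = 47.9 W m⁻².
Energy balance: absorbed = emitted ⇒ πR²·S(1−A) = 4πR²·σT_eq⁴, so T_eq⁴ = S(1−A)/(4σ).
T_eq = [47.9 × 0.71 / (4 × 5.67×10⁻⁸)]^(1/4) = (1.50×10⁸)^(1/4) = 111 K.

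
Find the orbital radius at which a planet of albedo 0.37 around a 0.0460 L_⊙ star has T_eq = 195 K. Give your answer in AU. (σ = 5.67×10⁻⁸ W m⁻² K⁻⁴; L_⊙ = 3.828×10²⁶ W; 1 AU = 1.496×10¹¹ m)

d ≈ 0.347 AU

L = 0.0460 × 3.828×10²⁶ = 1.76×10²⁵ W.
From T_eq⁴ = L(1−A)/(16πσd²): d = √[L(1−A)/(16πσT_eq⁴)].
d = √[1.76×10²⁵ × 0.63 / (16π × 5.67×10⁻⁸ × (195)⁴)] = 5.19×10¹⁰ m = 0.347 AU.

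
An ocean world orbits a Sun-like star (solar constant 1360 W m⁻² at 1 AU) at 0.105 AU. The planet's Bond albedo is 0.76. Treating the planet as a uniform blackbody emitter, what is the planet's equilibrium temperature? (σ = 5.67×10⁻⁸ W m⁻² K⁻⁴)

Flux at 0.105 AU: S = 1360/0.105² = 1.23×10⁵ W m⁻².
Energy balance: absorbed = emitted ⇒ πR²·S(1−A) = 4πR²·σT_eq⁴, so T_eq⁴ = S(1−A)/(4σ).
T_eq = [1.23×10⁵ × 0.24 / (4 × 5.67×10⁻⁸)]^(1/4) = (1.31×10¹¹)^(1/4) = 601 K.

T_eq ≈ 601 K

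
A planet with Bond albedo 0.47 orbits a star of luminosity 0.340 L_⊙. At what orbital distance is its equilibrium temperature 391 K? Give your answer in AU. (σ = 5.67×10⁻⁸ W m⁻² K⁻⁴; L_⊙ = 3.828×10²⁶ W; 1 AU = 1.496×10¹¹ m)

L = 0.340 × 3.828×10²⁶ = 1.30×10²⁶ W.
From T_eq⁴ = L(1−A)/(16πσd²): d = √[L(1−A)/(16πσT_eq⁴)].
d = √[1.30×10²⁶ × 0.53 / (16π × 5.67×10⁻⁸ × (391)⁴)] = 3.22×10¹⁰ m = 0.215 AU.

d ≈ 0.215 AU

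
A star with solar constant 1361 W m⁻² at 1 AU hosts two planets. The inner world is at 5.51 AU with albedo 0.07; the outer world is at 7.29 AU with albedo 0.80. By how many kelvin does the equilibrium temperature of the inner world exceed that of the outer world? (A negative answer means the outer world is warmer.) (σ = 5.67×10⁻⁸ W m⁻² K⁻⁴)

ΔT ≈ 47.5 K

T_eq = [S₀(1−A)/(4σd²)]^(1/4), so T ∝ (1−A)^(1/4) / √d.
T₁ = [1361×0.93/(4×5.67×10⁻⁸×5.51²)]^(1/4) = 116.44 K.
T₂ = [1361×0.20/(4×5.67×10⁻⁸×7.29²)]^(1/4) = 68.94 K.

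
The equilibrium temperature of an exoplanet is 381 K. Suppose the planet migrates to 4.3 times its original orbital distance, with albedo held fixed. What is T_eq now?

T_eq ∝ L^(1/4) · d^(−1/2).
T′ = 381 / 4.3^(1/2) = 184 K.

T_eq ≈ 184 K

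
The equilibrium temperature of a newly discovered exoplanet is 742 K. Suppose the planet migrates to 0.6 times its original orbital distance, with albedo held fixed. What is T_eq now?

T_eq ≈ 958 K

T_eq ∝ L^(1/4) · d^(−1/2).
T′ = 742 / 0.6^(1/2) = 958 K.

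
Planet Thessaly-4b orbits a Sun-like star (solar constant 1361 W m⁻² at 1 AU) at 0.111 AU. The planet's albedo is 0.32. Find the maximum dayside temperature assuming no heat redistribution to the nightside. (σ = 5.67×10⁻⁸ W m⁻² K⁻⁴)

T_ss ≈ 1070 K

Flux at 0.111 AU: S = 1361/0.111² = 1.10×10⁵ W m⁻².
With no redistribution each surface element balances locally: S(1−A) = σT⁴.
T = [1.10×10⁵ × 0.68 / 5.67×10⁻⁸]^(1/4) = (1.32×10¹²)^(1/4) = 1070 K.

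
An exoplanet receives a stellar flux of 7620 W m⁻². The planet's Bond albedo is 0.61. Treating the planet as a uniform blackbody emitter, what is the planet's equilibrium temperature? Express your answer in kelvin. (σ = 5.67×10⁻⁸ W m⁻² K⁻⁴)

Energy balance: absorbed = emitted ⇒ πR²·S(1−A) = 4πR²·σT_eq⁴, so T_eq⁴ = S(1−A)/(4σ).
T_eq = [7620 × 0.39 / (4 × 5.67×10⁻⁸)]^(1/4) = (1.31×10¹⁰)^(1/4) = 338 K.

T_eq ≈ 338 K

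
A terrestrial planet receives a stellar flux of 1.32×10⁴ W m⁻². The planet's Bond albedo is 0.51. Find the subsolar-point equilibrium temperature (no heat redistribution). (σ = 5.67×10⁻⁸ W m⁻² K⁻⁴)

T_ss ≈ 581 K

At the subsolar point the surface absorbs S(1−A) and emits σT⁴ per unit area — no factor of 4, since only the local patch is in balance.
T = [1.32×10⁴ × 0.49 / 5.67×10⁻⁸]^(1/4) = (1.14×10¹¹)^(1/4) = 581 K.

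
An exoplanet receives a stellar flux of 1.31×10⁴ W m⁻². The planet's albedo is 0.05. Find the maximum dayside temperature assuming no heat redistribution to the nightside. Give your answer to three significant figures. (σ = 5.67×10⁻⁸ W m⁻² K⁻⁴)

With no redistribution each surface element balances locally: S(1−A) = σT⁴.
T = [1.31×10⁴ × 0.95 / 5.67×10⁻⁸]^(1/4) = (2.19×10¹¹)^(1/4) = 684 K.

T_ss ≈ 684 K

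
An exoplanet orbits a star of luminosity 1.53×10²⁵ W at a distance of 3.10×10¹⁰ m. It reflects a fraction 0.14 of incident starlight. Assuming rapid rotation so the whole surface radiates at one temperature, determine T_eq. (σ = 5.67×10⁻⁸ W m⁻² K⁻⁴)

T_eq ≈ 263 K

Flux: S = L/(4πd²) = 1.53×10²⁵/(4π×(3.10×10¹⁰)²) = 1270 W m⁻².
Energy balance: absorbed = emitted ⇒ πR²·S(1−A) = 4πR²·σT_eq⁴, so T_eq⁴ = S(1−A)/(4σ).
T_eq = [1270 × 0.86 / (4 × 5.67×10⁻⁸)]^(1/4) = (4.80×10⁹)^(1/4) = 263 K.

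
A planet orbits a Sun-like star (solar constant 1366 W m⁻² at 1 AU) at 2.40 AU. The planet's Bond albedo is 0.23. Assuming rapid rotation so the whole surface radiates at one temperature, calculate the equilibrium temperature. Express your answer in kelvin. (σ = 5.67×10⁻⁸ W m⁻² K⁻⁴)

Flux at 2.40 AU: S = 1366/2.40² = 237 W m⁻².
Energy balance: absorbed = emitted ⇒ πR²·S(1−A) = 4πR²·σT_eq⁴, so T_eq⁴ = S(1−A)/(4σ).
T_eq = [237 × 0.77 / (4 × 5.67×10⁻⁸)]^(1/4) = (8.05×10⁸)^(1/4) = 168 K.

T_eq ≈ 168 K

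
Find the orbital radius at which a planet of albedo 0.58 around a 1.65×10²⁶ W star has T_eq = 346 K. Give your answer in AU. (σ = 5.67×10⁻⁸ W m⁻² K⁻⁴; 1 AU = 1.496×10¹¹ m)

d ≈ 0.275 AU

From T_eq⁴ = L(1−A)/(16πσd²): d = √[L(1−A)/(16πσT_eq⁴)].
d = √[1.65×10²⁶ × 0.42 / (16π × 5.67×10⁻⁸ × (346)⁴)] = 4.12×10¹⁰ m = 0.275 AU.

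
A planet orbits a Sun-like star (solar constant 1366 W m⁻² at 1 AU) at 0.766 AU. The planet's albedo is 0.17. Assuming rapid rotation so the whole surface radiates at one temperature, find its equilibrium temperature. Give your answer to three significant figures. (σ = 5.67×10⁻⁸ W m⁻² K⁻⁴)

Flux at 0.766 AU: S = 1366/0.766² = 2330 W m⁻².
Energy balance: absorbed = emitted ⇒ πR²·S(1−A) = 4πR²·σT_eq⁴, so T_eq⁴ = S(1−A)/(4σ).
T_eq = [2330 × 0.83 / (4 × 5.67×10⁻⁸)]^(1/4) = (8.52×10⁹)^(1/4) = 304 K.

T_eq ≈ 304 K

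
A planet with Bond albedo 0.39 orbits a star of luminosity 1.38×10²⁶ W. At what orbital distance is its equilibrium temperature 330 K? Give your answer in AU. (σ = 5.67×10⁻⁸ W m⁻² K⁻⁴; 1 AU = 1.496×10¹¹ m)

d ≈ 0.334 AU

From T_eq⁴ = L(1−A)/(16πσd²): d = √[L(1−A)/(16πσT_eq⁴)].
d = √[1.38×10²⁶ × 0.61 / (16π × 5.67×10⁻⁸ × (330)⁴)] = 4.99×10¹⁰ m = 0.334 AU.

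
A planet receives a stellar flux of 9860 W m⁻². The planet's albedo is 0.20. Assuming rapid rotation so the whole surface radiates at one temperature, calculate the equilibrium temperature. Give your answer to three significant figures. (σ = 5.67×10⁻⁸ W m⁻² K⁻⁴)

T_eq ≈ 432 K

Energy balance: absorbed = emitted ⇒ πR²·S(1−A) = 4πR²·σT_eq⁴, so T_eq⁴ = S(1−A)/(4σ).
T_eq = [9860 × 0.80 / (4 × 5.67×10⁻⁸)]^(1/4) = (3.48×10¹⁰)^(1/4) = 432 K.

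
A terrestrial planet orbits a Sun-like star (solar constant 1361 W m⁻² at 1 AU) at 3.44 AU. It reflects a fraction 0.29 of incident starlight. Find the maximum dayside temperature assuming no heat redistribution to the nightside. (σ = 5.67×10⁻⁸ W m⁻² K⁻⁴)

Flux at 3.44 AU: S = 1361/3.44² = 115 W m⁻².
With no redistribution each surface element balances locally: S(1−A) = σT⁴.
T = [115 × 0.71 / 5.67×10⁻⁸]^(1/4) = (1.44×10⁹)^(1/4) = 195 K.

T_ss ≈ 195 K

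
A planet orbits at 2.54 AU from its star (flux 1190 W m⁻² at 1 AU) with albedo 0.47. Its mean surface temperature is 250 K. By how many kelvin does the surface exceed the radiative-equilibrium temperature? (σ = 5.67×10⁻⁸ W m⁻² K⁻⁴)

ΔT ≈ 105.9 K

S = 1190/2.54² = 184.5 W m⁻².
T_eq = [S(1−A)/(4σ)]^(1/4) = [184.5×0.53/(4×5.67×10⁻⁸)]^(1/4) = 144.1 K.
ΔT = T_surf − T_eq = 250 − 144.1.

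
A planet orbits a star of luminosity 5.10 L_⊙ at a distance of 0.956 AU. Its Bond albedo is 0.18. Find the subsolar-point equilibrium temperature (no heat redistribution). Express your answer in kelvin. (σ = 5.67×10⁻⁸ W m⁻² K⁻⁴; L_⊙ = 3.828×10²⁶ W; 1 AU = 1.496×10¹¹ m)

T_ss ≈ 576 K

d = 0.956 AU = 1.43×10¹¹ m.
L = 5.10 × 3.828×10²⁶ = 1.95×10²⁷ W.
Flux: S = L/(4πd²) = 1.95×10²⁷/(4π×(1.43×10¹¹)²) = 7600 W m⁻².
At the subsolar point the surface absorbs S(1−A) and emits σT⁴ per unit area — no factor of 4, since only the local patch is in balance.
T = [7600 × 0.82 / 5.67×10⁻⁸]^(1/4) = (1.10×10¹¹)^(1/4) = 576 K.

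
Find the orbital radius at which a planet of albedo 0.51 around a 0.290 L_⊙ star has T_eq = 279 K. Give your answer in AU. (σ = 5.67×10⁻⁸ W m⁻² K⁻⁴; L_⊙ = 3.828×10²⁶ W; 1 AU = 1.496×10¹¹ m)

L = 0.290 × 3.828×10²⁶ = 1.11×10²⁶ W.
From T_eq⁴ = L(1−A)/(16πσd²): d = √[L(1−A)/(16πσT_eq⁴)].
d = √[1.11×10²⁶ × 0.49 / (16π × 5.67×10⁻⁸ × (279)⁴)] = 5.61×10¹⁰ m = 0.375 AU.

d ≈ 0.375 AU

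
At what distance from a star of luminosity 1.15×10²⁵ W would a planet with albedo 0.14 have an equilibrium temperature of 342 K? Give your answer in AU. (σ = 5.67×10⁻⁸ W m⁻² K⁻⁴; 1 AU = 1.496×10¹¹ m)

From T_eq⁴ = L(1−A)/(16πσd²): d = √[L(1−A)/(16πσT_eq⁴)].
d = √[1.15×10²⁵ × 0.86 / (16π × 5.67×10⁻⁸ × (342)⁴)] = 1.59×10¹⁰ m = 0.106 AU.

d ≈ 0.106 AU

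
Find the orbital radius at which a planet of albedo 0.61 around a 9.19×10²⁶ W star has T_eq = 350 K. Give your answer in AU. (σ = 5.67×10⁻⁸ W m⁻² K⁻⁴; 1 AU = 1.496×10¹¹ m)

d ≈ 0.612 AU

From T_eq⁴ = L(1−A)/(16πσd²): d = √[L(1−A)/(16πσT_eq⁴)].
d = √[9.19×10²⁶ × 0.39 / (16π × 5.67×10⁻⁸ × (350)⁴)] = 9.15×10¹⁰ m = 0.612 AU.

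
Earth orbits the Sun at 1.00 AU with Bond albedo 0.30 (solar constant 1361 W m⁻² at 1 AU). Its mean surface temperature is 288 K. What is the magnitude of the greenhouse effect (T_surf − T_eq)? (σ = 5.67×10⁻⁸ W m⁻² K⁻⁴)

S = 1361/1.00² = 1361 W m⁻².
T_eq = [S(1−A)/(4σ)]^(1/4) = [1361×0.70/(4×5.67×10⁻⁸)]^(1/4) = 254.6 K.
ΔT = T_surf − T_eq = 288 − 254.6.

ΔT ≈ 33.4 K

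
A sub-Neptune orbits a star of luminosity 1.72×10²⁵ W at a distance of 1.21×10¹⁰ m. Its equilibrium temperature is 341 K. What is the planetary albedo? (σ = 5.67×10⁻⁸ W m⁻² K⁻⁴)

Flux: S = L/(4πd²) = 1.72×10²⁵/(4π×(1.21×10¹⁰)²) = 9350 W m⁻².
From T_eq⁴ = S(1−A)/(4σ): 1−A = 4σT_eq⁴/S.
1−A = 4 × 5.67×10⁻⁸ × (341)⁴ / 9350 = 0.328.

A ≈ 0.67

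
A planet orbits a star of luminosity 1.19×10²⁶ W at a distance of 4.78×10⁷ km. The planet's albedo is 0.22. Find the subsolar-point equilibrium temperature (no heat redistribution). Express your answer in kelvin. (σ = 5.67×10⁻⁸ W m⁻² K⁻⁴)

d = 4.78×10⁷ km = 4.78×10¹⁰ m.
Flux: S = L/(4πd²) = 1.19×10²⁶/(4π×(4.78×10¹⁰)²) = 4140 W m⁻².
At the subsolar point the surface absorbs S(1−A) and emits σT⁴ per unit area — no factor of 4, since only the local patch is in balance.
T = [4140 × 0.78 / 5.67×10⁻⁸]^(1/4) = (5.70×10¹⁰)^(1/4) = 489 K.

T_ss ≈ 489 K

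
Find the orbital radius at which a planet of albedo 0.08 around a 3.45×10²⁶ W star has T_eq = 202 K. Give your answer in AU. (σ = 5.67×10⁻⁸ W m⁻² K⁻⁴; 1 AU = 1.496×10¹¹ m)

From T_eq⁴ = L(1−A)/(16πσd²): d = √[L(1−A)/(16πσT_eq⁴)].
d = √[3.45×10²⁶ × 0.92 / (16π × 5.67×10⁻⁸ × (202)⁴)] = 2.59×10¹¹ m = 1.73 AU.

d ≈ 1.73 AU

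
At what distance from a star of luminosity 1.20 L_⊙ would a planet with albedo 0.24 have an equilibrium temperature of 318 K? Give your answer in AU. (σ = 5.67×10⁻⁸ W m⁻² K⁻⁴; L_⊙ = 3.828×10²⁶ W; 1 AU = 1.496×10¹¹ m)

d ≈ 0.732 AU

L = 1.20 × 3.828×10²⁶ = 4.59×10²⁶ W.
From T_eq⁴ = L(1−A)/(16πσd²): d = √[L(1−A)/(16πσT_eq⁴)].
d = √[4.59×10²⁶ × 0.76 / (16π × 5.67×10⁻⁸ × (318)⁴)] = 1.09×10¹¹ m = 0.732 AU.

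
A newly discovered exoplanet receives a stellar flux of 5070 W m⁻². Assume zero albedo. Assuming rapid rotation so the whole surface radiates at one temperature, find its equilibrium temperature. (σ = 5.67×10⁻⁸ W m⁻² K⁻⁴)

Energy balance: absorbed = emitted ⇒ πR²·S(1−A) = 4πR²·σT_eq⁴, so T_eq⁴ = S(1−A)/(4σ).
T_eq = [5070 × 1.00 / (4 × 5.67×10⁻⁸)]^(1/4) = (2.24×10¹⁰)^(1/4) = 387 K.

T_eq ≈ 387 K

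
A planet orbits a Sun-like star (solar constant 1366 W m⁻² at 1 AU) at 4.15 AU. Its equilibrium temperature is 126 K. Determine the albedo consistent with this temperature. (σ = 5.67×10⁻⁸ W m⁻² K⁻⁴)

Flux at 4.15 AU: S = 1366/4.15² = 79.3 W m⁻².
From T_eq⁴ = S(1−A)/(4σ): 1−A = 4σT_eq⁴/S.
1−A = 4 × 5.67×10⁻⁸ × (126)⁴ / 79.3 = 0.721.

A ≈ 0.28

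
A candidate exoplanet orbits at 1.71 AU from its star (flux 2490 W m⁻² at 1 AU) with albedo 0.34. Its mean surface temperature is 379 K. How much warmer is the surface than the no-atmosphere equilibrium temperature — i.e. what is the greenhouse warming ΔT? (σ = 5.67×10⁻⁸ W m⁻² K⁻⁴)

ΔT ≈ 155.9 K

S = 2490/1.71² = 851.5 W m⁻².
T_eq = [S(1−A)/(4σ)]^(1/4) = [851.5×0.66/(4×5.67×10⁻⁸)]^(1/4) = 223.1 K.
ΔT = T_surf − T_eq = 379 − 223.1.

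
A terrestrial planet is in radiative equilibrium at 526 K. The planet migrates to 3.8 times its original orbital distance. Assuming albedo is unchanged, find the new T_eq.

T_eq ∝ L^(1/4) · d^(−1/2).
T′ = 526 / 3.8^(1/2) = 270 K.

T_eq ≈ 270 K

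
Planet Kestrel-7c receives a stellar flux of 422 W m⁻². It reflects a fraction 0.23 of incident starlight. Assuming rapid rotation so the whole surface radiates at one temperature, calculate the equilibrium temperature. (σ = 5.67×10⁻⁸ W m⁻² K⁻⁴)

Energy balance: absorbed = emitted ⇒ πR²·S(1−A) = 4πR²·σT_eq⁴, so T_eq⁴ = S(1−A)/(4σ).
T_eq = [422 × 0.77 / (4 × 5.67×10⁻⁸)]^(1/4) = (1.43×10⁹)^(1/4) = 195 K.

T_eq ≈ 195 K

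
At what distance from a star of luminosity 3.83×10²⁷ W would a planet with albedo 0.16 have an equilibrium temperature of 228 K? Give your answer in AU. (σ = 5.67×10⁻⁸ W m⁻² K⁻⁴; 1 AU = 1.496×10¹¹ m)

d ≈ 4.32 AU

From T_eq⁴ = L(1−A)/(16πσd²): d = √[L(1−A)/(16πσT_eq⁴)].
d = √[3.83×10²⁷ × 0.84 / (16π × 5.67×10⁻⁸ × (228)⁴)] = 6.46×10¹¹ m = 4.32 AU.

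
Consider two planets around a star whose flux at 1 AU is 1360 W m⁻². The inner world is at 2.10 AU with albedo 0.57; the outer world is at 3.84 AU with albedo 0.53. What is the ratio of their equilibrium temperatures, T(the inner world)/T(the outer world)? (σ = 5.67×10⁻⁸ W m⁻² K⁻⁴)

T_eq = [S₀(1−A)/(4σd²)]^(1/4), so T ∝ (1−A)^(1/4) / √d.
T₁ = [1360×0.43/(4×5.67×10⁻⁸×2.10²)]^(1/4) = 155.50 K.
T₂ = [1360×0.47/(4×5.67×10⁻⁸×3.84²)]^(1/4) = 117.58 K.

T₁/T₂ ≈ 1.323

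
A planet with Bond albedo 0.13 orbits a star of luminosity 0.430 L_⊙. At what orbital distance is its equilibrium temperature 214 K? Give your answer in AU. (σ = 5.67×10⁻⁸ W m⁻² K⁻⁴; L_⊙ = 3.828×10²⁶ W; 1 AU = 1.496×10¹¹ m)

L = 0.430 × 3.828×10²⁶ = 1.65×10²⁶ W.
From T_eq⁴ = L(1−A)/(16πσd²): d = √[L(1−A)/(16πσT_eq⁴)].
d = √[1.65×10²⁶ × 0.87 / (16π × 5.67×10⁻⁸ × (214)⁴)] = 1.55×10¹¹ m = 1.03 AU.

d ≈ 1.03 AU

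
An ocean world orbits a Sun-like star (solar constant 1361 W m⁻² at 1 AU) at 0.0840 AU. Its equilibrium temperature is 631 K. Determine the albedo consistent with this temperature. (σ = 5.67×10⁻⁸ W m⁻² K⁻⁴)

A ≈ 0.81

Flux at 0.0840 AU: S = 1361/0.0840² = 1.93×10⁵ W m⁻².
From T_eq⁴ = S(1−A)/(4σ): 1−A = 4σT_eq⁴/S.
1−A = 4 × 5.67×10⁻⁸ × (631)⁴ / 1.93×10⁵ = 0.186.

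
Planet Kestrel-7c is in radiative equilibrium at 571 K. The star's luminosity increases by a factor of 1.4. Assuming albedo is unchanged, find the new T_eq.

T_eq ≈ 621 K

T_eq ∝ L^(1/4) · d^(−1/2).
T′ = 571 × 1.4^(1/4) = 621 K.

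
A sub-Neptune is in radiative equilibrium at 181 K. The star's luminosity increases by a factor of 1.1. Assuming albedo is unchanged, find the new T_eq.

T_eq ≈ 185 K

T_eq ∝ L^(1/4) · d^(−1/2).
T′ = 181 × 1.1^(1/4) = 185 K.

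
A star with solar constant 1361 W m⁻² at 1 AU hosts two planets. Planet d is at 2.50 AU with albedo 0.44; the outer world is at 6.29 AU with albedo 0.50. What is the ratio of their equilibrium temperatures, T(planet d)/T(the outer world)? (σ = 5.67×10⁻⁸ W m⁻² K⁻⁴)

T_eq = [S₀(1−A)/(4σd²)]^(1/4), so T ∝ (1−A)^(1/4) / √d.
T₁ = [1361×0.56/(4×5.67×10⁻⁸×2.50²)]^(1/4) = 152.28 K.
T₂ = [1361×0.50/(4×5.67×10⁻⁸×6.29²)]^(1/4) = 93.32 K.

T₁/T₂ ≈ 1.632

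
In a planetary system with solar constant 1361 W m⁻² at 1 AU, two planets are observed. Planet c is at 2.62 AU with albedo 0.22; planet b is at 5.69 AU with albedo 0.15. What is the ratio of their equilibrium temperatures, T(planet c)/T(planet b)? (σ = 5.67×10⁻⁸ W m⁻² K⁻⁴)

T₁/T₂ ≈ 1.442

T_eq = [S₀(1−A)/(4σd²)]^(1/4), so T ∝ (1−A)^(1/4) / √d.
T₁ = [1361×0.78/(4×5.67×10⁻⁸×2.62²)]^(1/4) = 161.59 K.
T₂ = [1361×0.85/(4×5.67×10⁻⁸×5.69²)]^(1/4) = 112.03 K.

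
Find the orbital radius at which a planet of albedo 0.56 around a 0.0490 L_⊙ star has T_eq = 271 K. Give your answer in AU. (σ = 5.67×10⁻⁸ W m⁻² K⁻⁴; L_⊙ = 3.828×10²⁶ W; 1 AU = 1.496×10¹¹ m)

L = 0.0490 × 3.828×10²⁶ = 1.88×10²⁵ W.
From T_eq⁴ = L(1−A)/(16πσd²): d = √[L(1−A)/(16πσT_eq⁴)].
d = √[1.88×10²⁵ × 0.44 / (16π × 5.67×10⁻⁸ × (271)⁴)] = 2.32×10¹⁰ m = 0.155 AU.

d ≈ 0.155 AU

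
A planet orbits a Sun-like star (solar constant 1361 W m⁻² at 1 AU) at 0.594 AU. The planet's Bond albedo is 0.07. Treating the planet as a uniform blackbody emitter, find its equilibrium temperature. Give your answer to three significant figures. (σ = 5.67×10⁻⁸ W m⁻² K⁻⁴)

Flux at 0.594 AU: S = 1361/0.594² = 3860 W m⁻².
Energy balance: absorbed = emitted ⇒ πR²·S(1−A) = 4πR²·σT_eq⁴, so T_eq⁴ = S(1−A)/(4σ).
T_eq = [3860 × 0.93 / (4 × 5.67×10⁻⁸)]^(1/4) = (1.58×10¹⁰)^(1/4) = 355 K.

T_eq ≈ 355 K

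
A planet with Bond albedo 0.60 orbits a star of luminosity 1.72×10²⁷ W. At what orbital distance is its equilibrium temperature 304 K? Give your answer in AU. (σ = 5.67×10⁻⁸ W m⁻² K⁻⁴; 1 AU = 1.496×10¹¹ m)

d ≈ 1.12 AU

From T_eq⁴ = L(1−A)/(16πσd²): d = √[L(1−A)/(16πσT_eq⁴)].
d = √[1.72×10²⁷ × 0.40 / (16π × 5.67×10⁻⁸ × (304)⁴)] = 1.68×10¹¹ m = 1.12 AU.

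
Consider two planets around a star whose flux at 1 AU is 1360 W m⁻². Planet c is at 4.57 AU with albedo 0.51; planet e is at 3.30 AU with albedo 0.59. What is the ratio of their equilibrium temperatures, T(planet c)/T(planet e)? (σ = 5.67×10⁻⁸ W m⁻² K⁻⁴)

T_eq = [S₀(1−A)/(4σd²)]^(1/4), so T ∝ (1−A)^(1/4) / √d.
T₁ = [1360×0.49/(4×5.67×10⁻⁸×4.57²)]^(1/4) = 108.91 K.
T₂ = [1360×0.41/(4×5.67×10⁻⁸×3.30²)]^(1/4) = 122.58 K.

T₁/T₂ ≈ 0.888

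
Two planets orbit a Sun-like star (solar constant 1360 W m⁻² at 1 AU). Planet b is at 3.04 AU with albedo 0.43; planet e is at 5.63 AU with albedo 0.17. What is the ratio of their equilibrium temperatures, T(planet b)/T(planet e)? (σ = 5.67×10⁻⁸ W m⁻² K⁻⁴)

T_eq = [S₀(1−A)/(4σd²)]^(1/4), so T ∝ (1−A)^(1/4) / √d.
T₁ = [1360×0.57/(4×5.67×10⁻⁸×3.04²)]^(1/4) = 138.68 K.
T₂ = [1360×0.83/(4×5.67×10⁻⁸×5.63²)]^(1/4) = 111.94 K.

T₁/T₂ ≈ 1.239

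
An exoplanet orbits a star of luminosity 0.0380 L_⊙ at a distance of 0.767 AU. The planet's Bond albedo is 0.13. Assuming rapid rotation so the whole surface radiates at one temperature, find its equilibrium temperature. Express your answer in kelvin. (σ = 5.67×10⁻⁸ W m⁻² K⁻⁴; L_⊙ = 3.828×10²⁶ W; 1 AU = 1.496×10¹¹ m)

d = 0.767 AU = 1.15×10¹¹ m.
L = 0.0380 × 3.828×10²⁶ = 1.45×10²⁵ W.
Flux: S = L/(4πd²) = 1.45×10²⁵/(4π×(1.15×10¹¹)²) = 87.9 W m⁻².
Energy balance: absorbed = emitted ⇒ πR²·S(1−A) = 4πR²·σT_eq⁴, so T_eq⁴ = S(1−A)/(4σ).
T_eq = [87.9 × 0.87 / (4 × 5.67×10⁻⁸)]^(1/4) = (3.37×10⁸)^(1/4) = 136 K.

T_eq ≈ 136 K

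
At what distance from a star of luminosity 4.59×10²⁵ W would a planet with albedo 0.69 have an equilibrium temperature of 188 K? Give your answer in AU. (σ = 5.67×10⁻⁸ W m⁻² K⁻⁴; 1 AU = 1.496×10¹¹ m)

From T_eq⁴ = L(1−A)/(16πσd²): d = √[L(1−A)/(16πσT_eq⁴)].
d = √[4.59×10²⁵ × 0.31 / (16π × 5.67×10⁻⁸ × (188)⁴)] = 6.32×10¹⁰ m = 0.423 AU.

d ≈ 0.423 AU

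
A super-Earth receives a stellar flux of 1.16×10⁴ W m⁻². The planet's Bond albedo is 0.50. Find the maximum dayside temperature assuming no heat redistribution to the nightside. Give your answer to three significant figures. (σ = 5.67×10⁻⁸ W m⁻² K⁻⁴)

T_ss ≈ 566 K

With no redistribution each surface element balances locally: S(1−A) = σT⁴.
T = [1.16×10⁴ × 0.50 / 5.67×10⁻⁸]^(1/4) = (1.02×10¹¹)^(1/4) = 566 K.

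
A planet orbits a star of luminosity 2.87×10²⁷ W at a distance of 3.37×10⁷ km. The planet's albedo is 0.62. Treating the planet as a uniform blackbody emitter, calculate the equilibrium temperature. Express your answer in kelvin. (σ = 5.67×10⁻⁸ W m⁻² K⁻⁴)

T_eq ≈ 762 K

d = 3.37×10⁷ km = 3.37×10¹⁰ m.
Flux: S = L/(4πd²) = 2.87×10²⁷/(4π×(3.37×10¹⁰)²) = 2.01×10⁵ W m⁻².
Energy balance: absorbed = emitted ⇒ πR²·S(1−A) = 4πR²·σT_eq⁴, so T_eq⁴ = S(1−A)/(4σ).
T_eq = [2.01×10⁵ × 0.38 / (4 × 5.67×10⁻⁸)]^(1/4) = (3.37×10¹¹)^(1/4) = 762 K.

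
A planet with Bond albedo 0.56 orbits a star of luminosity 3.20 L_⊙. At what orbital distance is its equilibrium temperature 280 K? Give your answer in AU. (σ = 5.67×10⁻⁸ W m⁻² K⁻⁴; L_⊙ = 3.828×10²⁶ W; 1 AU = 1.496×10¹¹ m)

d ≈ 1.17 AU

L = 3.20 × 3.828×10²⁶ = 1.22×10²⁷ W.
From T_eq⁴ = L(1−A)/(16πσd²): d = √[L(1−A)/(16πσT_eq⁴)].
d = √[1.22×10²⁷ × 0.44 / (16π × 5.67×10⁻⁸ × (280)⁴)] = 1.75×10¹¹ m = 1.17 AU.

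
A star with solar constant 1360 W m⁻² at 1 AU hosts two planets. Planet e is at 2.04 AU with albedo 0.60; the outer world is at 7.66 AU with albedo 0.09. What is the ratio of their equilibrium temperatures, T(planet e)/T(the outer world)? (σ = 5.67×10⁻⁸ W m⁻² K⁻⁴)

T₁/T₂ ≈ 1.578

T_eq = [S₀(1−A)/(4σd²)]^(1/4), so T ∝ (1−A)^(1/4) / √d.
T₁ = [1360×0.40/(4×5.67×10⁻⁸×2.04²)]^(1/4) = 154.94 K.
T₂ = [1360×0.91/(4×5.67×10⁻⁸×7.66²)]^(1/4) = 98.20 K.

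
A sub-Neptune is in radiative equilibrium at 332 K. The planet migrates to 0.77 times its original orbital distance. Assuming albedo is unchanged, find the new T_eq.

T_eq ≈ 378 K

T_eq ∝ L^(1/4) · d^(−1/2).
T′ = 332 / 0.77^(1/2) = 378 K.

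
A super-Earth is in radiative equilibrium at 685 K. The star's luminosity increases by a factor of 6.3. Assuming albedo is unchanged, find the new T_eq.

T_eq ∝ L^(1/4) · d^(−1/2).
T′ = 685 × 6.3^(1/4) = 1090 K.

T_eq ≈ 1090 K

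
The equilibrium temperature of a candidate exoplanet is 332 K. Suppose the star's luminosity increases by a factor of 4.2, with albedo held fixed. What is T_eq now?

T_eq ≈ 475 K

T_eq ∝ L^(1/4) · d^(−1/2).
T′ = 332 × 4.2^(1/4) = 475 K.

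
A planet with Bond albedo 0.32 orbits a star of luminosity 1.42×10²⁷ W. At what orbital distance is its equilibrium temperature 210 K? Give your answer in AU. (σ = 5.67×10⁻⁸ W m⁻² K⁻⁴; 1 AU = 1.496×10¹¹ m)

From T_eq⁴ = L(1−A)/(16πσd²): d = √[L(1−A)/(16πσT_eq⁴)].
d = √[1.42×10²⁷ × 0.68 / (16π × 5.67×10⁻⁸ × (210)⁴)] = 4.17×10¹¹ m = 2.79 AU.

d ≈ 2.79 AU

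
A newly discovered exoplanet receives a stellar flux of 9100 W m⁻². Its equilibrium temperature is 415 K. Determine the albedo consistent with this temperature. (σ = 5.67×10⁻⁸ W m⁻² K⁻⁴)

A ≈ 0.26

From T_eq⁴ = S(1−A)/(4σ): 1−A = 4σT_eq⁴/S.
1−A = 4 × 5.67×10⁻⁸ × (415)⁴ / 9100 = 0.739.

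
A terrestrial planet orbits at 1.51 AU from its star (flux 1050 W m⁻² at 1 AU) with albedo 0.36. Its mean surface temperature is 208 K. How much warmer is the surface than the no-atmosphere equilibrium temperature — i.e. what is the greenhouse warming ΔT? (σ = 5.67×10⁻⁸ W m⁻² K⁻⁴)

ΔT ≈ 18.1 K

S = 1050/1.51² = 460.5 W m⁻².
T_eq = [S(1−A)/(4σ)]^(1/4) = [460.5×0.64/(4×5.67×10⁻⁸)]^(1/4) = 189.9 K.
ΔT = T_surf − T_eq = 208 − 189.9.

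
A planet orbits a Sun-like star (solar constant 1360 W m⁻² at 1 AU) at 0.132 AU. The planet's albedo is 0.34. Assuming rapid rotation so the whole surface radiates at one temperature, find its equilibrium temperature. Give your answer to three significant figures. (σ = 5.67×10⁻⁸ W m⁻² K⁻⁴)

Flux at 0.132 AU: S = 1360/0.132² = 7.81×10⁴ W m⁻².
Energy balance: absorbed = emitted ⇒ πR²·S(1−A) = 4πR²·σT_eq⁴, so T_eq⁴ = S(1−A)/(4σ).
T_eq = [7.81×10⁴ × 0.66 / (4 × 5.67×10⁻⁸)]^(1/4) = (2.27×10¹¹)^(1/4) = 690 K.

T_eq ≈ 690 K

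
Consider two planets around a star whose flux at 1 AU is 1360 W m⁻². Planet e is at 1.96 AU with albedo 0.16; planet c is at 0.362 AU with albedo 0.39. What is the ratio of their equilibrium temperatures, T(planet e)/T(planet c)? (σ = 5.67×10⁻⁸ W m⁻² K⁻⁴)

T_eq = [S₀(1−A)/(4σd²)]^(1/4), so T ∝ (1−A)^(1/4) / √d.
T₁ = [1360×0.84/(4×5.67×10⁻⁸×1.96²)]^(1/4) = 190.29 K.
T₂ = [1360×0.61/(4×5.67×10⁻⁸×0.362²)]^(1/4) = 408.74 K.

T₁/T₂ ≈ 0.466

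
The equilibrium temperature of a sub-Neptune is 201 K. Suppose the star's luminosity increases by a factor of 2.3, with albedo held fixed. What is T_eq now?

T_eq ≈ 248 K

T_eq ∝ L^(1/4) · d^(−1/2).
T′ = 201 × 2.3^(1/4) = 248 K.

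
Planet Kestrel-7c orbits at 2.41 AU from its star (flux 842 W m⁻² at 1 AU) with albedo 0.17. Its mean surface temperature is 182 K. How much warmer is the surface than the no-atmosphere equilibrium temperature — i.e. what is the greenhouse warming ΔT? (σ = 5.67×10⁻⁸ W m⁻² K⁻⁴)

ΔT ≈ 30.2 K

S = 842/2.41² = 145.0 W m⁻².
T_eq = [S(1−A)/(4σ)]^(1/4) = [145.0×0.83/(4×5.67×10⁻⁸)]^(1/4) = 151.8 K.
ΔT = T_surf − T_eq = 182 − 151.8.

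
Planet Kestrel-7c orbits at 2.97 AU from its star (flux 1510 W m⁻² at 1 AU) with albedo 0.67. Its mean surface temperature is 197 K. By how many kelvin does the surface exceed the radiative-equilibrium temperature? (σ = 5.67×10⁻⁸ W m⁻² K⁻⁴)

ΔT ≈ 71.4 K

S = 1510/2.97² = 171.2 W m⁻².
T_eq = [S(1−A)/(4σ)]^(1/4) = [171.2×0.33/(4×5.67×10⁻⁸)]^(1/4) = 125.6 K.
ΔT = T_surf − T_eq = 197 − 125.6.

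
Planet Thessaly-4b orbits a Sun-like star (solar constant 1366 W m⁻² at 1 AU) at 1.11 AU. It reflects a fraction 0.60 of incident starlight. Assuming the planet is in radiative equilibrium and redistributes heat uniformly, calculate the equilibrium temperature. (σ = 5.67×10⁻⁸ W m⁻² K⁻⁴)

Flux at 1.11 AU: S = 1366/1.11² = 1110 W m⁻².
Energy balance: absorbed = emitted ⇒ πR²·S(1−A) = 4πR²·σT_eq⁴, so T_eq⁴ = S(1−A)/(4σ).
T_eq = [1110 × 0.40 / (4 × 5.67×10⁻⁸)]^(1/4) = (1.96×10⁹)^(1/4) = 210 K.

T_eq ≈ 210 K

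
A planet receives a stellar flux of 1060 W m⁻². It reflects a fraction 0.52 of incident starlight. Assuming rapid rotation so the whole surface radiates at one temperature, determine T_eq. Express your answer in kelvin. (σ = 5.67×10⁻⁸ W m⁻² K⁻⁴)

T_eq ≈ 218 K

Energy balance: absorbed = emitted ⇒ πR²·S(1−A) = 4πR²·σT_eq⁴, so T_eq⁴ = S(1−A)/(4σ).
T_eq = [1060 × 0.48 / (4 × 5.67×10⁻⁸)]^(1/4) = (2.24×10⁹)^(1/4) = 218 K.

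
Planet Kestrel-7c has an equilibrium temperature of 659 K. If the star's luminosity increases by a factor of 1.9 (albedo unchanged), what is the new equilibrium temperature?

T_eq ∝ L^(1/4) · d^(−1/2).
T′ = 659 × 1.9^(1/4) = 774 K.

T_eq ≈ 774 K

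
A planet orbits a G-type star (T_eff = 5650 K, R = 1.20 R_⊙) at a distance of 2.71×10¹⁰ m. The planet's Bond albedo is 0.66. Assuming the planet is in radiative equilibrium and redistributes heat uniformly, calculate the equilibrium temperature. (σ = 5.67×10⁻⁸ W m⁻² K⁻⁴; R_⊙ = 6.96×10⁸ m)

R_⋆ = 1.20 × 6.96×10⁸ = 8.35×10⁸ m.
L = 4πR_⋆²σT_⋆⁴ = 4π(8.35×10⁸)² × 5.67×10⁻⁸ × (5650)⁴ = 5.06×10²⁶ W.
S = L/(4πd²) = 5.49×10⁴ W m⁻².
Energy balance: absorbed = emitted ⇒ πR²·S(1−A) = 4πR²·σT_eq⁴, so T_eq⁴ = S(1−A)/(4σ).
T_eq = [5.49×10⁴ × 0.34 / (4 × 5.67×10⁻⁸)]^(1/4) = (8.23×10¹⁰)^(1/4) = 536 K.

T_eq ≈ 536 K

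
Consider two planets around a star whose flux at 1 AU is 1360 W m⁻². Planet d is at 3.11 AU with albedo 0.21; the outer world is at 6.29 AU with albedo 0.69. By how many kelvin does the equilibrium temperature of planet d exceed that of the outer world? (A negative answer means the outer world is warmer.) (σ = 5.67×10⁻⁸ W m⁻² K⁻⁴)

ΔT ≈ 66.0 K

T_eq = [S₀(1−A)/(4σd²)]^(1/4), so T ∝ (1−A)^(1/4) / √d.
T₁ = [1360×0.79/(4×5.67×10⁻⁸×3.11²)]^(1/4) = 148.76 K.
T₂ = [1360×0.31/(4×5.67×10⁻⁸×6.29²)]^(1/4) = 82.79 K.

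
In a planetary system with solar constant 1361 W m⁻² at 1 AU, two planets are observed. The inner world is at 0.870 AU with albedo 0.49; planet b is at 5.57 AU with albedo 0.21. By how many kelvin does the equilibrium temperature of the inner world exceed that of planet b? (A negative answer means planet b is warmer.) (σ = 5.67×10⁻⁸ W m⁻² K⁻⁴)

ΔT ≈ 141.0 K

T_eq = [S₀(1−A)/(4σd²)]^(1/4), so T ∝ (1−A)^(1/4) / √d.
T₁ = [1361×0.51/(4×5.67×10⁻⁸×0.870²)]^(1/4) = 252.17 K.
T₂ = [1361×0.79/(4×5.67×10⁻⁸×5.57²)]^(1/4) = 111.18 K.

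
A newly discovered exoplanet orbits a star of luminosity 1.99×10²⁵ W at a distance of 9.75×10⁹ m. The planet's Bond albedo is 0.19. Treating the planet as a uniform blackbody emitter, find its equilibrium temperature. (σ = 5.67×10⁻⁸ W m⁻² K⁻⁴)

T_eq ≈ 494 K

Flux: S = L/(4πd²) = 1.99×10²⁵/(4π×(9.75×10⁹)²) = 1.67×10⁴ W m⁻².
Energy balance: absorbed = emitted ⇒ πR²·S(1−A) = 4πR²·σT_eq⁴, so T_eq⁴ = S(1−A)/(4σ).
T_eq = [1.67×10⁴ × 0.81 / (4 × 5.67×10⁻⁸)]^(1/4) = (5.95×10¹⁰)^(1/4) = 494 K.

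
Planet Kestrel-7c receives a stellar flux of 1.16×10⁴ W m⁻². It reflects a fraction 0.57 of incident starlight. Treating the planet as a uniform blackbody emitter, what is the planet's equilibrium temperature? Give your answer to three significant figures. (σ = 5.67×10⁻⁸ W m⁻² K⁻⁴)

Energy balance: absorbed = emitted ⇒ πR²·S(1−A) = 4πR²·σT_eq⁴, so T_eq⁴ = S(1−A)/(4σ).
T_eq = [1.16×10⁴ × 0.43 / (4 × 5.67×10⁻⁸)]^(1/4) = (2.20×10¹⁰)^(1/4) = 385 K.

T_eq ≈ 385 K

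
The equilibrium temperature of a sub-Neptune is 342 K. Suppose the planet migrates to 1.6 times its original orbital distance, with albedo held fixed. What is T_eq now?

T_eq ∝ L^(1/4) · d^(−1/2).
T′ = 342 / 1.6^(1/2) = 270 K.

T_eq ≈ 270 K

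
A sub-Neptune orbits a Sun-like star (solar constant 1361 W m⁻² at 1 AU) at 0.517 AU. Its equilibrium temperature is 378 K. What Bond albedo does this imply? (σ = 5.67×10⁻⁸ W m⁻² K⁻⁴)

Flux at 0.517 AU: S = 1361/0.517² = 5090 W m⁻².
From T_eq⁴ = S(1−A)/(4σ): 1−A = 4σT_eq⁴/S.
1−A = 4 × 5.67×10⁻⁸ × (378)⁴ / 5090 = 0.909.

A ≈ 0.09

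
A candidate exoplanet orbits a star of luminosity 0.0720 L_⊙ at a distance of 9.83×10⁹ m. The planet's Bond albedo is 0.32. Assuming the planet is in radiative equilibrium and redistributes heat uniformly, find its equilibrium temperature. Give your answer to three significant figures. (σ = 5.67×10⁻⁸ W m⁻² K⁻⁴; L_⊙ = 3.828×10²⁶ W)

L = 0.0720 × 3.828×10²⁶ = 2.76×10²⁵ W.
Flux: S = L/(4πd²) = 2.76×10²⁵/(4π×(9.83×10⁹)²) = 2.27×10⁴ W m⁻².
Energy balance: absorbed = emitted ⇒ πR²·S(1−A) = 4πR²·σT_eq⁴, so T_eq⁴ = S(1−A)/(4σ).
T_eq = [2.27×10⁴ × 0.68 / (4 × 5.67×10⁻⁸)]^(1/4) = (6.81×10¹⁰)^(1/4) = 511 K.

T_eq ≈ 511 K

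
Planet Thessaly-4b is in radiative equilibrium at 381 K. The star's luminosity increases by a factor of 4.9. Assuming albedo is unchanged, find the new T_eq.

T_eq ≈ 567 K

T_eq ∝ L^(1/4) · d^(−1/2).
T′ = 381 × 4.9^(1/4) = 567 K.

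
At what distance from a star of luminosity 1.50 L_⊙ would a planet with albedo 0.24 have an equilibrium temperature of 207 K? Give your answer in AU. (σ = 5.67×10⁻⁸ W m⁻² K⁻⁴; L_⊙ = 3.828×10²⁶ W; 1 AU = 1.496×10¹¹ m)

L = 1.50 × 3.828×10²⁶ = 5.74×10²⁶ W.
From T_eq⁴ = L(1−A)/(16πσd²): d = √[L(1−A)/(16πσT_eq⁴)].
d = √[5.74×10²⁶ × 0.76 / (16π × 5.67×10⁻⁸ × (207)⁴)] = 2.89×10¹¹ m = 1.93 AU.

d ≈ 1.93 AU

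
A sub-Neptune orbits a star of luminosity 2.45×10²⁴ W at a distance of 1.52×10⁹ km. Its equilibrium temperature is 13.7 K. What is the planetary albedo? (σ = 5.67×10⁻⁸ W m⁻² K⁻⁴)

A ≈ 0.91

d = 1.52×10⁹ km = 1.52×10¹² m.
Flux: S = L/(4πd²) = 2.45×10²⁴/(4π×(1.52×10¹²)²) = 0.0844 W m⁻².
From T_eq⁴ = S(1−A)/(4σ): 1−A = 4σT_eq⁴/S.
1−A = 4 × 5.67×10⁻⁸ × (13.7)⁴ / 0.0844 = 0.095.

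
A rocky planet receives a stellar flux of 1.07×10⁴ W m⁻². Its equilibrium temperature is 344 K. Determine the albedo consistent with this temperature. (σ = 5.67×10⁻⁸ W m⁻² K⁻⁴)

A ≈ 0.70

From T_eq⁴ = S(1−A)/(4σ): 1−A = 4σT_eq⁴/S.
1−A = 4 × 5.67×10⁻⁸ × (344)⁴ / 1.07×10⁴ = 0.297.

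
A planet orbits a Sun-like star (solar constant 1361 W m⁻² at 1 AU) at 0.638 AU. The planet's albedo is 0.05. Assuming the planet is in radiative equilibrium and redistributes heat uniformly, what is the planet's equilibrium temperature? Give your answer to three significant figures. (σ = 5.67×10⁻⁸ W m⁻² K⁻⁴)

Flux at 0.638 AU: S = 1361/0.638² = 3340 W m⁻².
Energy balance: absorbed = emitted ⇒ πR²·S(1−A) = 4πR²·σT_eq⁴, so T_eq⁴ = S(1−A)/(4σ).
T_eq = [3340 × 0.95 / (4 × 5.67×10⁻⁸)]^(1/4) = (1.40×10¹⁰)^(1/4) = 344 K.

T_eq ≈ 344 K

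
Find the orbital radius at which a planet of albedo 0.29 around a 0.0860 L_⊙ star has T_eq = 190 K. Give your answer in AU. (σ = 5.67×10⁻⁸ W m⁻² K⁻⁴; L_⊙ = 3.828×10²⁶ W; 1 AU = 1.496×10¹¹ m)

d ≈ 0.530 AU

L = 0.0860 × 3.828×10²⁶ = 3.29×10²⁵ W.
From T_eq⁴ = L(1−A)/(16πσd²): d = √[L(1−A)/(16πσT_eq⁴)].
d = √[3.29×10²⁵ × 0.71 / (16π × 5.67×10⁻⁸ × (190)⁴)] = 7.93×10¹⁰ m = 0.530 AU.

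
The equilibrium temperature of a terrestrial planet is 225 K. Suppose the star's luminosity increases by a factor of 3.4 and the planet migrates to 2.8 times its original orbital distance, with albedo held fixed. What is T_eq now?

T_eq ∝ L^(1/4) · d^(−1/2).
T′ = 225 × 3.4^(1/4) / 2.8^(1/2) = 183 K.

T_eq ≈ 183 K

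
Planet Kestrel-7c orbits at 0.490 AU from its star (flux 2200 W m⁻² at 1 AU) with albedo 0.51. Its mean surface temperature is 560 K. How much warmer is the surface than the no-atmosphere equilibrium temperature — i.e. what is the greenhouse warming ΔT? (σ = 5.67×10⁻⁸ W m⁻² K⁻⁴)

S = 2200/0.490² = 9163 W m⁻².
T_eq = [S(1−A)/(4σ)]^(1/4) = [9163×0.49/(4×5.67×10⁻⁸)]^(1/4) = 375.1 K.
ΔT = T_surf − T_eq = 560 − 375.1.

ΔT ≈ 184.9 K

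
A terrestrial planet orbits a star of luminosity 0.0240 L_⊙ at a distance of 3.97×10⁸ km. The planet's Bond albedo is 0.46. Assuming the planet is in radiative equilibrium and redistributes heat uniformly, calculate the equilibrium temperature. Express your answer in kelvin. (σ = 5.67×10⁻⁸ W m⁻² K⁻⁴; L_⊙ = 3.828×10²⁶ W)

T_eq ≈ 57.6 K

d = 3.97×10⁸ km = 3.97×10¹¹ m.
L = 0.0240 × 3.828×10²⁶ = 9.19×10²⁴ W.
Flux: S = L/(4πd²) = 9.19×10²⁴/(4π×(3.97×10¹¹)²) = 4.64 W m⁻².
Energy balance: absorbed = emitted ⇒ πR²·S(1−A) = 4πR²·σT_eq⁴, so T_eq⁴ = S(1−A)/(4σ).
T_eq = [4.64 × 0.54 / (4 × 5.67×10⁻⁸)]^(1/4) = (1.10×10⁷)^(1/4) = 57.6 K.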